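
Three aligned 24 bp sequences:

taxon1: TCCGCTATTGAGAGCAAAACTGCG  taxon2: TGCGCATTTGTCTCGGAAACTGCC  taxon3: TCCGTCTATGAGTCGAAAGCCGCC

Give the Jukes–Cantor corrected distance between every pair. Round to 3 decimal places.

taxon1–taxon2: 10/24 sites differ → p ≈ 0.416667, d = −0.75 ln(1 − 0.555556) = 0.608198 ≈ 0.608.
taxon1–taxon3: 10/24 sites differ → p ≈ 0.416667, d = −0.75 ln(1 − 0.555556) = 0.608198 ≈ 0.608.
taxon2–taxon3: 9/24 sites differ → p = 0.375, d = −0.75 ln(1 − 0.5) = 0.519860 ≈ 0.520.

d(taxon1,taxon2) = 0.608, d(taxon1,taxon3) = 0.608, d(taxon2,taxon3) = 0.520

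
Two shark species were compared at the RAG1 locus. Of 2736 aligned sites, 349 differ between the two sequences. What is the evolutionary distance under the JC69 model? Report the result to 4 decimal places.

p = 349/2736 ≈ 0.127558.
d = −(3/4) ln(1 − 4p/3) = −0.75 ln(1 − 0.170077) = −0.75 ln(0.829923)
  = −0.75 × (-0.186422) = 0.139817 substitutions/site.

0.1398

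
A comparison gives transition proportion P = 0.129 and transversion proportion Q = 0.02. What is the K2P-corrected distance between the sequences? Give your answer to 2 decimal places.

0.17

Under the Kimura two-parameter model, d = −½ ln(1 − 2P − Q) − ¼ ln(1 − 2Q).
1 − 2P − Q = 0.722, giving −½ ln(0.722) = 0.162865.
1 − 2Q = 0.96, giving −¼ ln(0.96) = 0.010205.
d = 0.162865 + 0.010205 = 0.173070.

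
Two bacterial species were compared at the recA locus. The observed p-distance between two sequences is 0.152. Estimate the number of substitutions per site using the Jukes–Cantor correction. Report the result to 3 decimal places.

0.170

d = −(3/4) ln(1 − 4p/3) = −0.75 ln(1 − 0.202667) = −0.75 ln(0.797333)
  = −0.75 × (-0.226483) = 0.169862 substitutions/site.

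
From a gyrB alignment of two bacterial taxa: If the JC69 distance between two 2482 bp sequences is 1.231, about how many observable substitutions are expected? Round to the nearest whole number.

1501

Invert JC69: p = (3/4)(1 − e^(−4d/3)) = 0.75 × (1 − e^(-1.641333)) = 0.75 × (1 − 0.193722) = 0.604709.
Expected differing sites = pL ≈ 0.604709 × 2482 = 1500.887738 ≈ 1501.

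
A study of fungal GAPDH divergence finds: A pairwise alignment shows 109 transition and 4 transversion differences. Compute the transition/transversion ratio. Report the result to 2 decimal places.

R = 109/4 = 27.25.

27.25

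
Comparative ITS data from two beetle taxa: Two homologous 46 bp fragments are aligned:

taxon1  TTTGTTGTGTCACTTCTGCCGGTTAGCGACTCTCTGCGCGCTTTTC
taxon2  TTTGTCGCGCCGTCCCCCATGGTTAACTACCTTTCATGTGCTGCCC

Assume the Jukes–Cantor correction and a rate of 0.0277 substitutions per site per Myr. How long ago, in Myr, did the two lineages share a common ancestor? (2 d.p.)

The sequences differ at 23 of 46 sites, so p = 23/46 = 0.5.
d = −(3/4) ln(1 − 4p/3) = −0.75 ln(1 − 0.666667) = −0.75 ln(0.333333)
  = −0.75 × (-1.098613) = 0.823960 substitutions/site.
Under a molecular clock d = 2μt, so t = d/(2μ) = 0.823960 / (2 × 0.0277) = 14.87 Myr.

14.87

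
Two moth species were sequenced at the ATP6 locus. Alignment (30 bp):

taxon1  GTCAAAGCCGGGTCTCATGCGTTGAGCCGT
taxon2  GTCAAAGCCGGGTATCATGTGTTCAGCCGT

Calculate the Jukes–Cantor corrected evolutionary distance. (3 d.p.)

The sequences differ at 3 of 30 sites (14, 20, 24), so p = 3/30 = 0.1.
d = −(3/4) ln(1 − 4p/3) = −0.75 ln(1 − 0.133333) = −0.75 ln(0.866667)
  = −0.75 × (-0.143100) = 0.107325 substitutions/site.

0.107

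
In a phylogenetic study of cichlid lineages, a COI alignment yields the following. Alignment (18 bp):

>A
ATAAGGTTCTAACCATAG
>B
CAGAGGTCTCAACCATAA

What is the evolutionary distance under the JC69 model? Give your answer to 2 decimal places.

0.55

The sequences differ at 7 of 18 sites (1, 2, 3, 8, 9, 10, 18), so p = 7/18 ≈ 0.388889.
d = −(3/4) ln(1 − 4p/3) = −0.75 ln(1 − 0.518519) = −0.75 ln(0.481481)
  = −0.75 × (-0.730889) = 0.548167 substitutions/site.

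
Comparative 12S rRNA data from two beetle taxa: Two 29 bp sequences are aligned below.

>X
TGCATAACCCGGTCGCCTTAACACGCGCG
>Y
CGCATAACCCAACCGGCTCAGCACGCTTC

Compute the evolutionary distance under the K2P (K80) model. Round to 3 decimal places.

0.499

Of 29 sites, 7 differences are transitions and 3 are transversions, so P = 7/29 ≈ 0.241379 and Q = 3/29 ≈ 0.103448.
Under the Kimura two-parameter model, d = −½ ln(1 − 2P − Q) − ¼ ln(1 − 2Q).
1 − 2P − Q = 0.413794, giving −½ ln(0.413794) = 0.441194.
1 − 2Q = 0.793104, giving −¼ ln(0.793104) = 0.057950.
d = 0.441194 + 0.057950 = 0.499144.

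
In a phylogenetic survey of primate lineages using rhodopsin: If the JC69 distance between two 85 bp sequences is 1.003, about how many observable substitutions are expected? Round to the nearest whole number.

Invert JC69: p = (3/4)(1 − e^(−4d/3)) = 0.75 × (1 − e^(-1.337333)) = 0.75 × (1 − 0.262545) = 0.553091.
Expected differing sites = pL ≈ 0.553091 × 85 = 47.012735 ≈ 47.

47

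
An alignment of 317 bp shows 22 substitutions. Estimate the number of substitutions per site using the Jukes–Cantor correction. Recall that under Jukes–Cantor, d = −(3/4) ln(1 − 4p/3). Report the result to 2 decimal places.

0.07

p = 22/317 ≈ 0.069401.
d = −(3/4) ln(1 − 4p/3) = −0.75 ln(1 − 0.092535) = −0.75 ln(0.907465)
  = −0.75 × (-0.097100) = 0.072825 substitutions/site.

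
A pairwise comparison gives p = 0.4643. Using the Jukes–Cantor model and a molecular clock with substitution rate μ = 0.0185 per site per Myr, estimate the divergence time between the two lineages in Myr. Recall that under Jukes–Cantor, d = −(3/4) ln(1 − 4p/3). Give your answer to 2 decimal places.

19.56

d = −(3/4) ln(1 − 4p/3) = −0.75 ln(1 − 0.619067) = −0.75 ln(0.380933)
  = −0.75 × (-0.965132) = 0.723849 substitutions/site.
Under a molecular clock d = 2μt, so t = d/(2μ) = 0.723849 / (2 × 0.0185) = 19.56 Myr.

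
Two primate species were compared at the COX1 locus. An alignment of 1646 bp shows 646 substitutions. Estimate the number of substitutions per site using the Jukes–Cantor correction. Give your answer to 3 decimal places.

p = 646/1646 ≈ 0.392467.
d = −(3/4) ln(1 − 4p/3) = −0.75 ln(1 − 0.523289) = −0.75 ln(0.476711)
  = −0.75 × (-0.740845) = 0.555634 substitutions/site.

0.556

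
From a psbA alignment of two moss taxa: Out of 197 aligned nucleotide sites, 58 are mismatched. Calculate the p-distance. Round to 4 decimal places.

p = 58/197 = 0.294416… ≈ 0.2944 (to 4 d.p.).

0.2944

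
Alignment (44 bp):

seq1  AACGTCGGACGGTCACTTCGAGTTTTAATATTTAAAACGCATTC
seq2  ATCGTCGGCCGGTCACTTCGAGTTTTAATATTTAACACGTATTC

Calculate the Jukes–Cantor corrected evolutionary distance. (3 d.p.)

0.097

The sequences differ at 4 of 44 sites (2, 9, 36, 40), so p = 4/44 ≈ 0.090909.
d = −(3/4) ln(1 − 4p/3) = −0.75 ln(1 − 0.121212) = −0.75 ln(0.878788)
  = −0.75 × (-0.129212) = 0.096909 substitutions/site.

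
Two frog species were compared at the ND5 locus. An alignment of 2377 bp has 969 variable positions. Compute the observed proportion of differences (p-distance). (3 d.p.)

p = 969/2377 = 0.407656… ≈ 0.408 (to 3 d.p.).

0.408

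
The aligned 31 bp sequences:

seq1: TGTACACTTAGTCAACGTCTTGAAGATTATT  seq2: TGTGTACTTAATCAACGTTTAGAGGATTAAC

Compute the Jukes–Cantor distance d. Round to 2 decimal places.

0.32

The sequences differ at 8 of 31 sites (4, 5, 11, 19, 21, 24, 30, 31), so p = 8/31 ≈ 0.258065.
d = −(3/4) ln(1 − 4p/3) = −0.75 ln(1 − 0.344087) = −0.75 ln(0.655913)
  = −0.75 × (-0.421727) = 0.316295 substitutions/site.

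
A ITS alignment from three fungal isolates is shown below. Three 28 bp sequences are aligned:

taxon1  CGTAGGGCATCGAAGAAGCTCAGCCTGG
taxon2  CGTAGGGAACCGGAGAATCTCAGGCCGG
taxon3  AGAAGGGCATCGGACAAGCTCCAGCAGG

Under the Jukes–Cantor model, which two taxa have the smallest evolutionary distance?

taxon1–taxon2: 6/28 differ, p = 0.214, d = 0.252.
taxon1–taxon3: 8/28 differ, p = 0.286, d = 0.360.
taxon2–taxon3: 9/28 differ, p = 0.321, d = 0.420.
The smallest distance is between taxon1 and taxon2.

taxon1 and taxon2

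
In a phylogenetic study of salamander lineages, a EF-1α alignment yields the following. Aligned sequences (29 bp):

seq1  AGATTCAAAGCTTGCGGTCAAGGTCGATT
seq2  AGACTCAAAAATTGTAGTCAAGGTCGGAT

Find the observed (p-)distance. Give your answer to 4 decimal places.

The sequences differ at 7 of 29 positions (sites 4, 10, 11, 15, 16, 27, 28).
p = 7/29 = 0.241379… ≈ 0.2414 (to 4 d.p.).

0.2414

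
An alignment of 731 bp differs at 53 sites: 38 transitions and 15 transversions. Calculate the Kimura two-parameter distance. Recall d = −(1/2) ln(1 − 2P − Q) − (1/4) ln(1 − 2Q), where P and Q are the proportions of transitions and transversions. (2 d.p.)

0.08

P = 38/731 ≈ 0.051984 and Q = 15/731 ≈ 0.02052.
Under the Kimura two-parameter model, d = −½ ln(1 − 2P − Q) − ¼ ln(1 − 2Q).
1 − 2P − Q = 0.875512, giving −½ ln(0.875512) = 0.066473.
1 − 2Q = 0.95896, giving −¼ ln(0.95896) = 0.010476.
d = 0.066473 + 0.010476 = 0.076949.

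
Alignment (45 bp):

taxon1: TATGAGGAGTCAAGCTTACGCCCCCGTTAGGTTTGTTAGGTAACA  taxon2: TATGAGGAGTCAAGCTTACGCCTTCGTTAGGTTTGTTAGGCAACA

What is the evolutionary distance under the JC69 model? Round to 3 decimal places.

0.070

The sequences differ at 3 of 45 sites (23, 24, 41), so p = 3/45 ≈ 0.066667.
d = −(3/4) ln(1 − 4p/3) = −0.75 ln(1 − 0.088889) = −0.75 ln(0.911111)
  = −0.75 × (-0.093091) = 0.069818 substitutions/site.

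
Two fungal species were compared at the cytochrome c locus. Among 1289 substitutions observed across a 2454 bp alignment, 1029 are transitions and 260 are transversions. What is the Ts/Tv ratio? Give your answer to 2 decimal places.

3.96

R = 1029/260 = 3.957692… ≈ 3.96 (to 2 d.p.).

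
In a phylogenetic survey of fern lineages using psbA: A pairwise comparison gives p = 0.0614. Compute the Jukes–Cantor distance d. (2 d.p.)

0.06

d = −(3/4) ln(1 − 4p/3) = −0.75 ln(1 − 0.081867) = −0.75 ln(0.918133)
  = −0.75 × (-0.085413) = 0.064060 substitutions/site.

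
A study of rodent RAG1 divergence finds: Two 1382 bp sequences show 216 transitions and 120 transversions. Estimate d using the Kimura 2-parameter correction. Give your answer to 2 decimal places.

P = 216/1382 ≈ 0.156295 and Q = 120/1382 ≈ 0.086831.
Under the Kimura two-parameter model, d = −½ ln(1 − 2P − Q) − ¼ ln(1 − 2Q).
1 − 2P − Q = 0.600579, giving −½ ln(0.600579) = 0.254931.
1 − 2Q = 0.826338, giving −¼ ln(0.826338) = 0.047688.
d = 0.254931 + 0.047688 = 0.302619.

0.30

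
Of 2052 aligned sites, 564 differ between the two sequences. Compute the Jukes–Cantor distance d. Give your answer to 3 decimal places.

0.342

p = 564/2052 ≈ 0.274854.
d = −(3/4) ln(1 − 4p/3) = −0.75 ln(1 − 0.366472) = −0.75 ln(0.633528)
  = −0.75 × (-0.456451) = 0.342338 substitutions/site.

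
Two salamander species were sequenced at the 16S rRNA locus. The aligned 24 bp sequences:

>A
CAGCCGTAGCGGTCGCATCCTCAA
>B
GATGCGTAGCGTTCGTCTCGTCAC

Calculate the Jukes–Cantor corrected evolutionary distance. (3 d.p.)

The sequences differ at 8 of 24 sites (1, 3, 4, 12, 16, 17, 20, 24), so p = 8/24 ≈ 0.333333.
d = −(3/4) ln(1 − 4p/3) = −0.75 ln(1 − 0.444444) = −0.75 ln(0.555556)
  = −0.75 × (-0.587786) = 0.440840 substitutions/site.

0.441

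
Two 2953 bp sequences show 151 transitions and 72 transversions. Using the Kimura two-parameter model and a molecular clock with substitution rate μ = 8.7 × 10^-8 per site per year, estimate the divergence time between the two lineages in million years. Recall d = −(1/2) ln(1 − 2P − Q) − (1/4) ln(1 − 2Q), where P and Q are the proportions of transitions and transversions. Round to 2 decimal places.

P = 151/2953 ≈ 0.051134 and Q = 72/2953 ≈ 0.024382.
Under the Kimura two-parameter model, d = −½ ln(1 − 2P − Q) − ¼ ln(1 − 2Q).
1 − 2P − Q = 0.87335, giving −½ ln(0.87335) = 0.067709.
1 − 2Q = 0.951236, giving −¼ ln(0.951236) = 0.012498.
d = 0.067709 + 0.012498 = 0.080207.
Under a molecular clock d = 2μt, so t = d/(2μ) = 0.080207 / (2 × 8.7 × 10^-8) = 0.46 million years.

0.46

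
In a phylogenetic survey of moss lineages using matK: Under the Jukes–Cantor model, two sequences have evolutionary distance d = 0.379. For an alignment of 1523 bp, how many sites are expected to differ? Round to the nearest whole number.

453

Invert JC69: p = (3/4)(1 − e^(−4d/3)) = 0.75 × (1 − e^(-0.505333)) = 0.75 × (1 − 0.603305) = 0.297521.
Expected differing sites = pL ≈ 0.297521 × 1523 = 453.124483 ≈ 453.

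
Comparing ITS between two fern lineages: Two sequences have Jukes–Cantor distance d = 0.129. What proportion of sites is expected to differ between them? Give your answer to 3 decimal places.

p = (3/4)(1 − e^(−4d/3)) = 0.75 × (1 − e^(-0.172)) = 0.75 × (1 − 0.841979) = 0.118516.

0.119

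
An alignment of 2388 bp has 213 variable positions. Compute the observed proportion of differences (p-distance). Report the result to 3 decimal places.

0.089

p = 213/2388 = 0.089195… ≈ 0.089 (to 3 d.p.).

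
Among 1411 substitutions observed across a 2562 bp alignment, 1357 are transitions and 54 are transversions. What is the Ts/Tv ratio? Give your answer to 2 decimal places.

25.13

R = 1357/54 = 25.129629… ≈ 25.13 (to 2 d.p.).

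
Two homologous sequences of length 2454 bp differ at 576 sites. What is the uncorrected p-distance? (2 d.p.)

0.23

p = 576/2454 = 0.234718… ≈ 0.23 (to 2 d.p.).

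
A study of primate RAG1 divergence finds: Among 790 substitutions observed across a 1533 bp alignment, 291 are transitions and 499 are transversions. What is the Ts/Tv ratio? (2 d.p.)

R = 291/499 = 0.583166… ≈ 0.58 (to 2 d.p.).

0.58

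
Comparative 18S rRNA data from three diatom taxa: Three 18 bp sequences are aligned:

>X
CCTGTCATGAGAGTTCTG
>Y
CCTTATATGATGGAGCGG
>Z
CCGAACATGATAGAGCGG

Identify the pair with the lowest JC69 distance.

X–Y: 8/18 differ, p = 0.444, d = 0.673.
X–Z: 7/18 differ, p = 0.389, d = 0.548.
Y–Z: 4/18 differ, p = 0.222, d = 0.264.
The smallest distance is between Y and Z.

Y and Z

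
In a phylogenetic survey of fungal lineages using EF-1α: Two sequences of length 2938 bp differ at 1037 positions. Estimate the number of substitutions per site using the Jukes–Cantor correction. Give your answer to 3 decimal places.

0.477

p = 1037/2938 ≈ 0.352961.
d = −(3/4) ln(1 − 4p/3) = −0.75 ln(1 − 0.470615) = −0.75 ln(0.529385)
  = −0.75 × (-0.636039) = 0.477029 substitutions/site.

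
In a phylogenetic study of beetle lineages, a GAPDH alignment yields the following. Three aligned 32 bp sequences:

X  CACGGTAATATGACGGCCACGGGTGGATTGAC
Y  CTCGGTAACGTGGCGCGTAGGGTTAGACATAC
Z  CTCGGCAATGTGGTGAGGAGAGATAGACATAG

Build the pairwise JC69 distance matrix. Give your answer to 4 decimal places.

X–Y: 13/32 sites differ → p = 0.40625, d = −0.75 ln(1 − 0.541667) = 0.585119 ≈ 0.5851.
X–Z: 16/32 sites differ → p = 0.5, d = −0.75 ln(1 − 0.666667) = 0.823960 ≈ 0.8240.
Y–Z: 8/32 sites differ → p = 0.25, d = −0.75 ln(1 − 0.333333) = 0.304098 ≈ 0.3041.

d(X,Y) = 0.5851, d(X,Z) = 0.8240, d(Y,Z) = 0.3041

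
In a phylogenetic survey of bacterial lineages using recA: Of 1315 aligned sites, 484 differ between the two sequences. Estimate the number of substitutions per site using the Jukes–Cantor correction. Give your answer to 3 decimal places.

0.506

p = 484/1315 ≈ 0.368061.
d = −(3/4) ln(1 − 4p/3) = −0.75 ln(1 − 0.490748) = −0.75 ln(0.509252)
  = −0.75 × (-0.674812) = 0.506109 substitutions/site.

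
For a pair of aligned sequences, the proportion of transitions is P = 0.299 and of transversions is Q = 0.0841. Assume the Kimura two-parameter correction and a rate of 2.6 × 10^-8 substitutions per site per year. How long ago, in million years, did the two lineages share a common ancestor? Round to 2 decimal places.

11.90

Under the Kimura two-parameter model, d = −½ ln(1 − 2P − Q) − ¼ ln(1 − 2Q).
1 − 2P − Q = 0.3179, giving −½ ln(0.3179) = 0.573009.
1 − 2Q = 0.8318, giving −¼ ln(0.8318) = 0.046041.
d = 0.573009 + 0.046041 = 0.619050.
Under a molecular clock d = 2μt, so t = d/(2μ) = 0.619050 / (2 × 2.6 × 10^-8) = 11.90 million years.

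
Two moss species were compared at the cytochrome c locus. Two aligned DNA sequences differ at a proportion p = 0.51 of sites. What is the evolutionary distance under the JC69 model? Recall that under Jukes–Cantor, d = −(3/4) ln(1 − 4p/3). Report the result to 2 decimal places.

d = −(3/4) ln(1 − 4p/3) = −0.75 ln(1 − 0.68) = −0.75 ln(0.32)
  = −0.75 × (-1.139434) = 0.854576 substitutions/site.

0.85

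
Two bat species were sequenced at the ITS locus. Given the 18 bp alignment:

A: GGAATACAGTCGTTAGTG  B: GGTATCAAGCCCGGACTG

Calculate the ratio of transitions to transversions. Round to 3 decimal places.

Transitions are A↔G and C↔T; transversions are all other mismatches.
Transitions: 1. Transversions: 7.
R = 1/7 = 0.142857… ≈ 0.143 (to 3 d.p.).

0.143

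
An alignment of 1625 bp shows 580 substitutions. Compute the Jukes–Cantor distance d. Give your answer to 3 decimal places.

p = 580/1625 ≈ 0.356923.
d = −(3/4) ln(1 − 4p/3) = −0.75 ln(1 − 0.475897) = −0.75 ln(0.524103)
  = −0.75 × (-0.646067) = 0.484550 substitutions/site.

0.485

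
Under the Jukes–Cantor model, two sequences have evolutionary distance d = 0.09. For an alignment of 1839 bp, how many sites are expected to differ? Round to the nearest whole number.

156

Invert JC69: p = (3/4)(1 − e^(−4d/3)) = 0.75 × (1 − e^(-0.12)) = 0.75 × (1 − 0.886920) = 0.084810.
Expected differing sites = pL ≈ 0.084810 × 1839 = 155.96559 ≈ 156.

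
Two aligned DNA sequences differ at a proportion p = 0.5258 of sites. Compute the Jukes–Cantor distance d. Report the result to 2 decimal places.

d = −(3/4) ln(1 − 4p/3) = −0.75 ln(1 − 0.701067) = −0.75 ln(0.298933)
  = −0.75 × (-1.207536) = 0.905652 substitutions/site.

0.91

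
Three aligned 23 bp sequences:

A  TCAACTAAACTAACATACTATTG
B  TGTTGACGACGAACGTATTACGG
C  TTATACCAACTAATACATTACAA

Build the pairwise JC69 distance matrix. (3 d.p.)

A–B: 12/23 sites differ → p ≈ 0.521739, d = −0.75 ln(1 − 0.695652) = 0.892188 ≈ 0.892.
A–C: 11/23 sites differ → p ≈ 0.478261, d = −0.75 ln(1 − 0.637681) = 0.761423 ≈ 0.761.
B–C: 11/23 sites differ → p ≈ 0.478261, d = −0.75 ln(1 − 0.637681) = 0.761423 ≈ 0.761.

d(A,B) = 0.892, d(A,C) = 0.761, d(B,C) = 0.761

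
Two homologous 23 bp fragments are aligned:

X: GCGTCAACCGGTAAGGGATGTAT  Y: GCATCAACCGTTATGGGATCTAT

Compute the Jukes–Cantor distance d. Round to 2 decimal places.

The sequences differ at 4 of 23 sites (3, 11, 14, 20), so p = 4/23 ≈ 0.173913.
d = −(3/4) ln(1 − 4p/3) = −0.75 ln(1 − 0.231884) = −0.75 ln(0.768116)
  = −0.75 × (-0.263815) = 0.197861 substitutions/site.

0.20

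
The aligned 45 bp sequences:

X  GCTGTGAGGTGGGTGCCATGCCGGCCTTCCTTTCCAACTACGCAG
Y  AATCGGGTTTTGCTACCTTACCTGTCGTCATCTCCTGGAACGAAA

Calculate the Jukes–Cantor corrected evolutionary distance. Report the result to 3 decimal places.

0.858

The sequences differ at 23 of 45 sites, so p = 23/45 ≈ 0.511111.
d = −(3/4) ln(1 − 4p/3) = −0.75 ln(1 − 0.681481) = −0.75 ln(0.318519)
  = −0.75 × (-1.144073) = 0.858055 substitutions/site.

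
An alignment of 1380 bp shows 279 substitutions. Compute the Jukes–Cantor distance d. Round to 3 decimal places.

0.236

p = 279/1380 ≈ 0.202174.
d = −(3/4) ln(1 − 4p/3) = −0.75 ln(1 − 0.269565) = −0.75 ln(0.730435)
  = −0.75 × (-0.314115) = 0.235586 substitutions/site.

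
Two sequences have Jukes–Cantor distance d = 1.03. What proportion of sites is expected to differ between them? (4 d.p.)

0.5601

p = (3/4)(1 − e^(−4d/3)) = 0.75 × (1 − e^(-1.373333)) = 0.75 × (1 − 0.253261) = 0.560054.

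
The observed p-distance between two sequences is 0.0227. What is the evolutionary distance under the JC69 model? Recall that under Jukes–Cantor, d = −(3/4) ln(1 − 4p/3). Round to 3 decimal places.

d = −(3/4) ln(1 − 4p/3) = −0.75 ln(1 − 0.030267) = −0.75 ln(0.969733)
  = −0.75 × (-0.030735) = 0.023051 substitutions/site.

0.023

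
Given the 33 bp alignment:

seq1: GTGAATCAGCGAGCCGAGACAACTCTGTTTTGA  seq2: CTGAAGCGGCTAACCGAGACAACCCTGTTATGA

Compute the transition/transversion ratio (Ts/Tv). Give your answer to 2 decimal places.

0.75

Transitions are A↔G and C↔T; transversions are all other mismatches.
Transitions: 3. Transversions: 4.
R = 3/4 = 0.75.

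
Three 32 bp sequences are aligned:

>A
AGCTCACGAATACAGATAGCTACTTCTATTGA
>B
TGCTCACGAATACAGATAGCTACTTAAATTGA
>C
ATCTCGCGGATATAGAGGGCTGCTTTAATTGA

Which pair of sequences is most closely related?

A and B

A–B: 3/32 differ, p = 0.094, d = 0.100.
A–C: 9/32 differ, p = 0.281, d = 0.353.
B–C: 9/32 differ, p = 0.281, d = 0.353.
The smallest distance is between A and B.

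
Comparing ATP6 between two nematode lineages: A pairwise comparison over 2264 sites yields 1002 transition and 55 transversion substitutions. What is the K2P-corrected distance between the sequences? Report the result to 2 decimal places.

P = 1002/2264 ≈ 0.44258 and Q = 55/2264 ≈ 0.024293.
Under the Kimura two-parameter model, d = −½ ln(1 − 2P − Q) − ¼ ln(1 − 2Q).
1 − 2P − Q = 0.090547, giving −½ ln(0.090547) = 1.200943.
1 − 2Q = 0.951414, giving −¼ ln(0.951414) = 0.012451.
d = 1.200943 + 0.012451 = 1.213394.

1.21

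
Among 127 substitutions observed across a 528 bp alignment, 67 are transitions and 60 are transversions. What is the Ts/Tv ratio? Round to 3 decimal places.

R = 67/60 = 1.116666… ≈ 1.117 (to 3 d.p.).

1.117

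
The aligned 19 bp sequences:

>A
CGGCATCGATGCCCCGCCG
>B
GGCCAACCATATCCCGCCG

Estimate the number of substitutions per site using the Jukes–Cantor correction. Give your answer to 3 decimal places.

0.410

The sequences differ at 6 of 19 sites (1, 3, 6, 8, 11, 12), so p = 6/19 ≈ 0.315789.
d = −(3/4) ln(1 − 4p/3) = −0.75 ln(1 − 0.421052) = −0.75 ln(0.578948)
  = −0.75 × (-0.546543) = 0.409907 substitutions/site.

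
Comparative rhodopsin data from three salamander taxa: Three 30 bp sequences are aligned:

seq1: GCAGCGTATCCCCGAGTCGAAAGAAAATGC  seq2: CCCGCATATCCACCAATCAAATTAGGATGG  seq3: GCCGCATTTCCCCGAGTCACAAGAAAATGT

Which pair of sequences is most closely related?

seq1–seq2: 12/30 differ, p = 0.400, d = 0.572.
seq1–seq3: 6/30 differ, p = 0.200, d = 0.233.
seq2–seq3: 11/30 differ, p = 0.367, d = 0.503.
The smallest distance is between seq1 and seq3.

seq1 and seq3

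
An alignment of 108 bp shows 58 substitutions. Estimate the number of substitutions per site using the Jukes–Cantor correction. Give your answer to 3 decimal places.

0.944

p = 58/108 ≈ 0.537037.
d = −(3/4) ln(1 − 4p/3) = −0.75 ln(1 − 0.716049) = −0.75 ln(0.283951)
  = −0.75 × (-1.258954) = 0.944216 substitutions/site.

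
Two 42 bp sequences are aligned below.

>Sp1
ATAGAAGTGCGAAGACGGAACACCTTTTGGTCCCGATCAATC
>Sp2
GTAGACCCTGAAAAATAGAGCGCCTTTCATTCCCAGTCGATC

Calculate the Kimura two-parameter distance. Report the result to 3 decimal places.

Of 42 sites, 13 differences are transitions and 5 are transversions, so P = 13/42 ≈ 0.309524 and Q = 5/42 ≈ 0.119048.
Under the Kimura two-parameter model, d = −½ ln(1 − 2P − Q) − ¼ ln(1 − 2Q).
1 − 2P − Q = 0.261904, giving −½ ln(0.261904) = 0.669889.
1 − 2Q = 0.761904, giving −¼ ln(0.761904) = 0.067984.
d = 0.669889 + 0.067984 = 0.737873.

0.738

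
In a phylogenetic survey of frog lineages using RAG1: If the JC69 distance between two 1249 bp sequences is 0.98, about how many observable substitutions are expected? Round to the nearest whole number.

Invert JC69: p = (3/4)(1 − e^(−4d/3)) = 0.75 × (1 − e^(-1.306667)) = 0.75 × (1 − 0.270721) = 0.546959.
Expected differing sites = pL ≈ 0.546959 × 1249 = 683.151791 ≈ 683.

683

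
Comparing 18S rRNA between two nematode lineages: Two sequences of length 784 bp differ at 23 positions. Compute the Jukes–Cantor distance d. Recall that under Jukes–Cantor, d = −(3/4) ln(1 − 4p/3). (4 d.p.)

p = 23/784 ≈ 0.029337.
d = −(3/4) ln(1 − 4p/3) = −0.75 ln(1 − 0.039116) = −0.75 ln(0.960884)
  = −0.75 × (-0.039902) = 0.029927 substitutions/site.

0.0299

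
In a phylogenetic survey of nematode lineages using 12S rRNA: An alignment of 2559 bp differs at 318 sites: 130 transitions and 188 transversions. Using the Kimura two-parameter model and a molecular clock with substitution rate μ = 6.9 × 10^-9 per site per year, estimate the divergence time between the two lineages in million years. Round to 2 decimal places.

9.85

P = 130/2559 ≈ 0.050801 and Q = 188/2559 ≈ 0.073466.
Under the Kimura two-parameter model, d = −½ ln(1 − 2P − Q) − ¼ ln(1 − 2Q).
1 − 2P − Q = 0.824932, giving −½ ln(0.824932) = 0.096227.
1 − 2Q = 0.853068, giving −¼ ln(0.853068) = 0.039729.
d = 0.096227 + 0.039729 = 0.135956.
Under a molecular clock d = 2μt, so t = d/(2μ) = 0.135956 / (2 × 6.9 × 10^-9) = 9.85 million years.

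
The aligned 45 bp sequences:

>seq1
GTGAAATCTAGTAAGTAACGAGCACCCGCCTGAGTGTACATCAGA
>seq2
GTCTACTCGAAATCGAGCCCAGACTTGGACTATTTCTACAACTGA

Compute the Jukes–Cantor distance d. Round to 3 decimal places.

0.931

The sequences differ at 24 of 45 sites, so p = 24/45 ≈ 0.533333.
d = −(3/4) ln(1 − 4p/3) = −0.75 ln(1 − 0.711111) = −0.75 ln(0.288889)
  = −0.75 × (-1.241713) = 0.931285 substitutions/site.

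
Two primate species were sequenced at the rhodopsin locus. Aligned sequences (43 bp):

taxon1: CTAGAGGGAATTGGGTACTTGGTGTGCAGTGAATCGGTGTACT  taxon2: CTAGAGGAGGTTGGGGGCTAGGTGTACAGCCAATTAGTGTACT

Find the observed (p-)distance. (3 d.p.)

0.256

The sequences differ at 11 of 43 positions.
p = 11/43 = 0.255813… ≈ 0.256 (to 3 d.p.).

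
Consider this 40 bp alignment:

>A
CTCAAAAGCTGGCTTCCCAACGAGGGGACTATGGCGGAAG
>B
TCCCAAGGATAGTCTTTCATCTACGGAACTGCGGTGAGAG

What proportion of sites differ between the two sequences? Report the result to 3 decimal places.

The sequences differ at 19 of 40 positions.
p = 19/40 = 0.475.

0.475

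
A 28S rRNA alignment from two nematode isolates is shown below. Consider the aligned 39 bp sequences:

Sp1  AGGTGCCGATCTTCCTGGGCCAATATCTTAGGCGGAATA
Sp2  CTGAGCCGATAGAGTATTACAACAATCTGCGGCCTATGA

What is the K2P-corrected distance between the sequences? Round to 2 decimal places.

1.36

Of 39 sites, 2 differences are transitions and 19 are transversions, so P = 2/39 ≈ 0.051282 and Q = 19/39 ≈ 0.487179.
Under the Kimura two-parameter model, d = −½ ln(1 − 2P − Q) − ¼ ln(1 − 2Q).
1 − 2P − Q = 0.410257, giving −½ ln(0.410257) = 0.445486.
1 − 2Q = 0.025642, giving −¼ ln(0.025642) = 0.915881.
d = 0.445486 + 0.915881 = 1.361367.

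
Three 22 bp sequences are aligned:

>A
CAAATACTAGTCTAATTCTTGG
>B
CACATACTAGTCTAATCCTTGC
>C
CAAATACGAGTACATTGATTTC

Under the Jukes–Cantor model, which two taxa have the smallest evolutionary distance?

A–B: 3/22 differ, p = 0.136, d = 0.151.
A–C: 8/22 differ, p = 0.364, d = 0.497.
B–C: 8/22 differ, p = 0.364, d = 0.497.
The smallest distance is between A and B.

A and B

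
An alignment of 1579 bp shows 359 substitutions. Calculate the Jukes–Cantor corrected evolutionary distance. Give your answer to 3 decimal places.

p = 359/1579 ≈ 0.227359.
d = −(3/4) ln(1 − 4p/3) = −0.75 ln(1 − 0.303145) = −0.75 ln(0.696855)
  = −0.75 × (-0.361178) = 0.270884 substitutions/site.

0.271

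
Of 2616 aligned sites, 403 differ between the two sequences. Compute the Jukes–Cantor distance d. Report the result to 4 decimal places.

0.1724

p = 403/2616 ≈ 0.154052.
d = −(3/4) ln(1 − 4p/3) = −0.75 ln(1 − 0.205403) = −0.75 ln(0.794597)
  = −0.75 × (-0.229920) = 0.172440 substitutions/site.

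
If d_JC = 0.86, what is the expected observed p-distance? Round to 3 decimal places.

p = (3/4)(1 − e^(−4d/3)) = 0.75 × (1 − e^(-1.146667)) = 0.75 × (1 − 0.317694) = 0.511730.

0.512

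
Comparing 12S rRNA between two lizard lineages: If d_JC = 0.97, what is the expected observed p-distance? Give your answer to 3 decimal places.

p = (3/4)(1 − e^(−4d/3)) = 0.75 × (1 − e^(-1.293333)) = 0.75 × (1 − 0.274355) = 0.544234.

0.544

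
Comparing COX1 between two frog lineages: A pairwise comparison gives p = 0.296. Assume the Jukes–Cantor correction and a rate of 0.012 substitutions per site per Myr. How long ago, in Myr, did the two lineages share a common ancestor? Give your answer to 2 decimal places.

d = −(3/4) ln(1 − 4p/3) = −0.75 ln(1 − 0.394667) = −0.75 ln(0.605333)
  = −0.75 × (-0.501977) = 0.376483 substitutions/site.
Under a molecular clock d = 2μt, so t = d/(2μ) = 0.376483 / (2 × 0.012) = 15.69 Myr.

15.69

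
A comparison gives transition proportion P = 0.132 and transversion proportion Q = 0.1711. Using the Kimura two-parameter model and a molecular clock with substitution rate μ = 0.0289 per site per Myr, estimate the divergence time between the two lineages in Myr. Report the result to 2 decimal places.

6.75

Under the Kimura two-parameter model, d = −½ ln(1 − 2P − Q) − ¼ ln(1 − 2Q).
1 − 2P − Q = 0.5649, giving −½ ln(0.5649) = 0.285553.
1 − 2Q = 0.6578, giving −¼ ln(0.6578) = 0.104714.
d = 0.285553 + 0.104714 = 0.390267.
Under a molecular clock d = 2μt, so t = d/(2μ) = 0.390267 / (2 × 0.0289) = 6.75 Myr.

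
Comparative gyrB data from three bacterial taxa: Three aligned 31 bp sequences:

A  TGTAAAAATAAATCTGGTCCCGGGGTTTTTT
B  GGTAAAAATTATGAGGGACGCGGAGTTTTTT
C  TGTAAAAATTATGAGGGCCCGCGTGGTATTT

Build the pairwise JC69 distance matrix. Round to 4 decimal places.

d(A,B) = 0.3672, d(A,C) = 0.4806, d(B,C) = 0.3163

A–B: 9/31 sites differ → p ≈ 0.290323, d = −0.75 ln(1 − 0.387097) = 0.367161 ≈ 0.3672.
A–C: 11/31 sites differ → p ≈ 0.354839, d = −0.75 ln(1 − 0.473119) = 0.480585 ≈ 0.4806.
B–C: 8/31 sites differ → p ≈ 0.258065, d = −0.75 ln(1 − 0.344087) = 0.316295 ≈ 0.3163.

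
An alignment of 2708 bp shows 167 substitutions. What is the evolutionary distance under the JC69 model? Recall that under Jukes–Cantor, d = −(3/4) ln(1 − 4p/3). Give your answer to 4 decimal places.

0.0644

p = 167/2708 ≈ 0.061669.
d = −(3/4) ln(1 − 4p/3) = −0.75 ln(1 − 0.082225) = −0.75 ln(0.917775)
  = −0.75 × (-0.085803) = 0.064352 substitutions/site.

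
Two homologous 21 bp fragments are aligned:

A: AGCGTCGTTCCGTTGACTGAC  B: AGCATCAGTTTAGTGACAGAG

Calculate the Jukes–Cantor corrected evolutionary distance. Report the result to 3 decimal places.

0.635

The sequences differ at 9 of 21 sites (4, 7, 8, 10, 11, 12, 13, 18, 21), so p = 9/21 ≈ 0.428571.
d = −(3/4) ln(1 − 4p/3) = −0.75 ln(1 − 0.571428) = −0.75 ln(0.428572)
  = −0.75 × (-0.847297) = 0.635473 substitutions/site.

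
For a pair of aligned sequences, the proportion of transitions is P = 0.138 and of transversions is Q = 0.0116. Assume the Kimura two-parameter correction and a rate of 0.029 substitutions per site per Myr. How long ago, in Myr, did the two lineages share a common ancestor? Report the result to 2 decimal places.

Under the Kimura two-parameter model, d = −½ ln(1 − 2P − Q) − ¼ ln(1 − 2Q).
1 − 2P − Q = 0.7124, giving −½ ln(0.7124) = 0.169558.
1 − 2Q = 0.9768, giving −¼ ln(0.9768) = 0.005868.
d = 0.169558 + 0.005868 = 0.175426.
Under a molecular clock d = 2μt, so t = d/(2μ) = 0.175426 / (2 × 0.029) = 3.02 Myr.

3.02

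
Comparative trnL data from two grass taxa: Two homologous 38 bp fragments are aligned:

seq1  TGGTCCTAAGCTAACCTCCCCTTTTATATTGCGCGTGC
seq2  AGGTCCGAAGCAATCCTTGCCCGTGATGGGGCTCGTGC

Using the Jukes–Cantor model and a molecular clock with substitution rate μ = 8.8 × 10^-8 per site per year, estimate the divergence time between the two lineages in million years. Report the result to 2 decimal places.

2.60

The sequences differ at 13 of 38 sites, so p = 13/38 ≈ 0.342105.
d = −(3/4) ln(1 − 4p/3) = −0.75 ln(1 − 0.45614) = −0.75 ln(0.54386)
  = −0.75 × (-0.609063) = 0.456797 substitutions/site.
Under a molecular clock d = 2μt, so t = d/(2μ) = 0.456797 / (2 × 8.8 × 10^-8) = 2.60 million years.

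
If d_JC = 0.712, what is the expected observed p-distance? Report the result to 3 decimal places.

0.460

p = (3/4)(1 − e^(−4d/3)) = 0.75 × (1 − e^(-0.949333)) = 0.75 × (1 − 0.386999) = 0.459751.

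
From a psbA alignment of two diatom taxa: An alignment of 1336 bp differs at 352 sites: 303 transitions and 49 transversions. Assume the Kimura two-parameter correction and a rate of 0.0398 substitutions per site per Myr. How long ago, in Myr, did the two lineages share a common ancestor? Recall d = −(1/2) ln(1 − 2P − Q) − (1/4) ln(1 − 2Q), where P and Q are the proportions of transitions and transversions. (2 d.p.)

4.47

P = 303/1336 ≈ 0.226796 and Q = 49/1336 ≈ 0.036677.
Under the Kimura two-parameter model, d = −½ ln(1 − 2P − Q) − ¼ ln(1 − 2Q).
1 − 2P − Q = 0.509731, giving −½ ln(0.509731) = 0.336936.
1 − 2Q = 0.926646, giving −¼ ln(0.926646) = 0.019046.
d = 0.336936 + 0.019046 = 0.355982.
Under a molecular clock d = 2μt, so t = d/(2μ) = 0.355982 / (2 × 0.0398) = 4.47 Myr.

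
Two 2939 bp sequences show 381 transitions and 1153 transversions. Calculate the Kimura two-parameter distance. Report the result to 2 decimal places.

P = 381/2939 ≈ 0.129636 and Q = 1153/2939 ≈ 0.39231.
Under the Kimura two-parameter model, d = −½ ln(1 − 2P − Q) − ¼ ln(1 − 2Q).
1 − 2P − Q = 0.348418, giving −½ ln(0.348418) = 0.527176.
1 − 2Q = 0.21538, giving −¼ ln(0.21538) = 0.383838.
d = 0.527176 + 0.383838 = 0.911014.

0.91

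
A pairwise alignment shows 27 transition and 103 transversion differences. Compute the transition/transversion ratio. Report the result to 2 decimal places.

0.26

R = 27/103 = 0.262135… ≈ 0.26 (to 2 d.p.).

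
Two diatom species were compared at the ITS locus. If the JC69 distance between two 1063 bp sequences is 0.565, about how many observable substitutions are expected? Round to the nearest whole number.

422

Invert JC69: p = (3/4)(1 − e^(−4d/3)) = 0.75 × (1 − e^(-0.753333)) = 0.75 × (1 − 0.470795) = 0.396904.
Expected differing sites = pL ≈ 0.396904 × 1063 = 421.908952 ≈ 422.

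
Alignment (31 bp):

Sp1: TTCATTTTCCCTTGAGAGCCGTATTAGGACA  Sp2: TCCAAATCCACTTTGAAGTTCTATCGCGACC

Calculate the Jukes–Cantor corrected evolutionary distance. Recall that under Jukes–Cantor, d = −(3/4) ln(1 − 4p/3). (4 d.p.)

0.7771

The sequences differ at 15 of 31 sites, so p = 15/31 ≈ 0.483871.
d = −(3/4) ln(1 − 4p/3) = −0.75 ln(1 − 0.645161) = −0.75 ln(0.354839)
  = −0.75 × (-1.036091) = 0.777068 substitutions/site.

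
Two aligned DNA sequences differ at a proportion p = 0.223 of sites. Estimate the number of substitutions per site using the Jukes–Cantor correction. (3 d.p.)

d = −(3/4) ln(1 − 4p/3) = −0.75 ln(1 − 0.297333) = −0.75 ln(0.702667)
  = −0.75 × (-0.352872) = 0.264654 substitutions/site.

0.265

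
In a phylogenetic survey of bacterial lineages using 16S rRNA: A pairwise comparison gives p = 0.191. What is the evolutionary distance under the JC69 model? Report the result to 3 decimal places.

d = −(3/4) ln(1 − 4p/3) = −0.75 ln(1 − 0.254667) = −0.75 ln(0.745333)
  = −0.75 × (-0.293924) = 0.220443 substitutions/site.

0.220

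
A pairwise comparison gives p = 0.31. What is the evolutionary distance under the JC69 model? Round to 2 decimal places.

d = −(3/4) ln(1 − 4p/3) = −0.75 ln(1 − 0.413333) = −0.75 ln(0.586667)
  = −0.75 × (-0.533298) = 0.399974 substitutions/site.

0.40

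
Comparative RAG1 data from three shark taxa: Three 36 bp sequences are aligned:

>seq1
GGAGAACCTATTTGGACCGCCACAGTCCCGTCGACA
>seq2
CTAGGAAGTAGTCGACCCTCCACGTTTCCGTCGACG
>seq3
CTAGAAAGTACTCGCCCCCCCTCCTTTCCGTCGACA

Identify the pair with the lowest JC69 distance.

seq2 and seq3

seq1–seq2: 14/36 differ, p = 0.389, d = 0.548.
seq1–seq3: 13/36 differ, p = 0.361, d = 0.493.
seq2–seq3: 7/36 differ, p = 0.194, d = 0.225.
The smallest distance is between seq2 and seq3.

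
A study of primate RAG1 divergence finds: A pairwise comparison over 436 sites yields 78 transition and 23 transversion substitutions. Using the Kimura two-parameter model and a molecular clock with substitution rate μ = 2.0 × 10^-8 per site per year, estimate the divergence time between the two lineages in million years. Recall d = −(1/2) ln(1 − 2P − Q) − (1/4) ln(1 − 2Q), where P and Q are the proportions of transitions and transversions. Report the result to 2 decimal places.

P = 78/436 ≈ 0.178899 and Q = 23/436 ≈ 0.052752.
Under the Kimura two-parameter model, d = −½ ln(1 − 2P − Q) − ¼ ln(1 − 2Q).
1 − 2P − Q = 0.58945, giving −½ ln(0.58945) = 0.264283.
1 − 2Q = 0.894496, giving −¼ ln(0.894496) = 0.027874.
d = 0.264283 + 0.027874 = 0.292157.
Under a molecular clock d = 2μt, so t = d/(2μ) = 0.292157 / (2 × 2.0 × 10^-8) = 7.30 million years.

7.30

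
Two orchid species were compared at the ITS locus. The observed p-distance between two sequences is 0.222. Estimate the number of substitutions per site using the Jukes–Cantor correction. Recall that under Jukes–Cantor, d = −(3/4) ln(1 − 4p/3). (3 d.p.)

0.263

d = −(3/4) ln(1 − 4p/3) = −0.75 ln(1 − 0.296) = −0.75 ln(0.704)
  = −0.75 × (-0.350977) = 0.263233 substitutions/site.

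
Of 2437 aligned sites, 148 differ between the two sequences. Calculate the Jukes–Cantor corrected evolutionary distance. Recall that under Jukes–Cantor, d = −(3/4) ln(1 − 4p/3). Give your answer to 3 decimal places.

p = 148/2437 ≈ 0.06073.
d = −(3/4) ln(1 − 4p/3) = −0.75 ln(1 − 0.080973) = −0.75 ln(0.919027)
  = −0.75 × (-0.084440) = 0.063330 substitutions/site.

0.063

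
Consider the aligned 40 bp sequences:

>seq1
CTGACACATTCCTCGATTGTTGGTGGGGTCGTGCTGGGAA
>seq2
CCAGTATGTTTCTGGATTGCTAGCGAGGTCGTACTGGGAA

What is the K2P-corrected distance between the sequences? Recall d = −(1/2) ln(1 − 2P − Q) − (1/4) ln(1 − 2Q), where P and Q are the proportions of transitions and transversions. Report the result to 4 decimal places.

0.5032

Of 40 sites, 12 differences are transitions and 1 are transversions, so P = 12/40 = 0.3 and Q = 1/40 = 0.025.
Under the Kimura two-parameter model, d = −½ ln(1 − 2P − Q) − ¼ ln(1 − 2Q).
1 − 2P − Q = 0.375, giving −½ ln(0.375) = 0.490415.
1 − 2Q = 0.95, giving −¼ ln(0.95) = 0.012823.
d = 0.490415 + 0.012823 = 0.503238.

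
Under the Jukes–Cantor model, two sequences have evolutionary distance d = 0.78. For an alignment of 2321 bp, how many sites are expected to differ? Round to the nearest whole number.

Invert JC69: p = (3/4)(1 − e^(−4d/3)) = 0.75 × (1 − e^(-1.04)) = 0.75 × (1 − 0.353455) = 0.484909.
Expected differing sites = pL ≈ 0.484909 × 2321 = 1125.473789 ≈ 1125.

1125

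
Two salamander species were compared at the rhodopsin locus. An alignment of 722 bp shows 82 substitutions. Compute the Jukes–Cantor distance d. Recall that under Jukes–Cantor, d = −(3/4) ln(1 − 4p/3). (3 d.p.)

0.123

p = 82/722 ≈ 0.113573.
d = −(3/4) ln(1 − 4p/3) = −0.75 ln(1 − 0.151431) = −0.75 ln(0.848569)
  = −0.75 × (-0.164204) = 0.123153 substitutions/site.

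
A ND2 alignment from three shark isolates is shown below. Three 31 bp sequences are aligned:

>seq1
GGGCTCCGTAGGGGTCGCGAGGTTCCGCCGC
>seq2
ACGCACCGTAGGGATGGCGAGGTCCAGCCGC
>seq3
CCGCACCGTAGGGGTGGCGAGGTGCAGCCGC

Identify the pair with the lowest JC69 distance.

seq2 and seq3

seq1–seq2: 7/31 differ, p = 0.226, d = 0.269.
seq1–seq3: 6/31 differ, p = 0.194, d = 0.224.
seq2–seq3: 3/31 differ, p = 0.097, d = 0.104.
The smallest distance is between seq2 and seq3.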